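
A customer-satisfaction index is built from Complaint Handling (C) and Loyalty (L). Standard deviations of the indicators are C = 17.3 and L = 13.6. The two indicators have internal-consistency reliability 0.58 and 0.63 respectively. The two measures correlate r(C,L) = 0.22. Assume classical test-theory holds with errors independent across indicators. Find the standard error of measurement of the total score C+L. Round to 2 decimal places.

13.93

Var(total) = 484.25 + 103.523 = 587.773.
True-score variance = 290.113 + 103.523 = 393.636, so reliability = 0.6697.
Error variance = 587.773 − 393.636 = 194.137; SEM = √194.137 = 13.93.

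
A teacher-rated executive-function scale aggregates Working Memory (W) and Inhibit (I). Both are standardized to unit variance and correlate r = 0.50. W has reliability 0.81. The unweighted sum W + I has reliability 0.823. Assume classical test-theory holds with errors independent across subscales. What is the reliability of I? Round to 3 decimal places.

0.659

Var(W+I) = 2 + 2·0.50 = 3.000.
True-score variance = ρ_W + ρ_I + 2·0.50, so 0.823 = (0.81 + ρ_I + 1.00) / 3.000.
ρ_I = 0.823·3.000 − 0.81 − 1.00 = 0.659.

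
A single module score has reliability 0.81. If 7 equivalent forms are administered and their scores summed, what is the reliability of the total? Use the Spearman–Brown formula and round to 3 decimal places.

0.968

ρ_k = kρ / (1 + (k−1)ρ) = 7·0.81 / (1 + 6·0.81) = 5.670 / 5.860 = 0.968.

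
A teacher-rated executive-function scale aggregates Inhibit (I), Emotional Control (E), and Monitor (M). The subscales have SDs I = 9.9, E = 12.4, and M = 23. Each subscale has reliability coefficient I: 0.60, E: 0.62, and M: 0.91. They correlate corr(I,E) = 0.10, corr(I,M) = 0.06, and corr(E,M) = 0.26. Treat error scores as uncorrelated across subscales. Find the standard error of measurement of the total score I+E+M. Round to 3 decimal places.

12.052

Var(total) = 780.77 + 200.18 = 980.95.
True-score variance = 635.527 + 200.18 = 835.707, so reliability = 0.8519.
Error variance = 980.95 − 835.707 = 145.243; SEM = √145.243 = 12.052.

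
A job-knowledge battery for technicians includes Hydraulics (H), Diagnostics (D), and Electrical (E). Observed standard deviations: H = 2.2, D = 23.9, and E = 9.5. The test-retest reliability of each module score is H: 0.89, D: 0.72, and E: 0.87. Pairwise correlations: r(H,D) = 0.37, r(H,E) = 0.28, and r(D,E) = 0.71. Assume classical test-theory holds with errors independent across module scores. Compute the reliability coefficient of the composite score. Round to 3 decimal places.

Var(H+D+E) = 2.2² + 23.9² + 9.5² + 2·[2.2·23.9·0.37 + 2.2·9.5·0.28 + 23.9·9.5·0.71] = 666.3 + 373.024 = 1039.32.
Because errors are independent across components, Cov(Tᵢ,Tⱼ) = Cov(Xᵢ,Xⱼ); the off-diagonal part of the true-score variance is the same as above.
True-score variance = [2.2²·0.89 + 23.9²·0.72 + 9.5²·0.87] + 373.024 = 494.096 + 373.024 = 867.12.
Reliability = 867.12 / 1039.32 = 0.834.

0.834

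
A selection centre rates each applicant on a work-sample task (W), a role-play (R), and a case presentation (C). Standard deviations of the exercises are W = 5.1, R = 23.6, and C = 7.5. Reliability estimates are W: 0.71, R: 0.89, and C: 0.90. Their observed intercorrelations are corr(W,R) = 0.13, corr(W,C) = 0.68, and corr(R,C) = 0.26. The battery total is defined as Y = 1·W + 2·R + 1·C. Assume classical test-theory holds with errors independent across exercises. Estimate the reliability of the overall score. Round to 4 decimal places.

0.9010

Var(Y) = 5.1² + 2²·23.6² + 7.5² + 2·[2·5.1·23.6·0.13 + 5.1·7.5·0.68 + 2·23.6·7.5·0.26] = 2310.1 + 298.687 = 2608.79.
Because errors are independent across components, Cov(Tᵢ,Tⱼ) = Cov(Xᵢ,Xⱼ); the off-diagonal part of the true-score variance is the same as above.
True-score variance = [5.1²·0.71 + 2²·23.6²·0.89 + 7.5²·0.90] + 298.687 = 2051.87 + 298.687 = 2350.56.
Reliability = 2350.56 / 2608.79 = 0.9010.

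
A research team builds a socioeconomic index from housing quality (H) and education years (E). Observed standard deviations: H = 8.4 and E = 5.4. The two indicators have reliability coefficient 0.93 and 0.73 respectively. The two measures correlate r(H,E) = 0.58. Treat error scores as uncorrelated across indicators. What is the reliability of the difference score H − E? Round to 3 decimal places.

0.728

Var(H−E) = 8.4² + 5.4² − 2·8.4·5.4·0.58 = 99.72 − 52.6176 = 47.1024.
Under uncorrelated errors the observed covariances equal the true-score covariances, so only the own-variance terms attenuate.
True-score variance = [8.4²·0.93 + 5.4²·0.73] − 52.6176 = 86.9076 − 52.6176 = 34.29.
Reliability = 34.29 / 47.1024 = 0.728.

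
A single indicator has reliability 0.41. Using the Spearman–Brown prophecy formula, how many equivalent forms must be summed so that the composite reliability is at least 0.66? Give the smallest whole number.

3

k ≥ ρ*(1−ρ₁)/(ρ₁(1−ρ*)) = 0.66·0.59 / (0.41·0.34) = 2.793.
Smallest integer k = 3.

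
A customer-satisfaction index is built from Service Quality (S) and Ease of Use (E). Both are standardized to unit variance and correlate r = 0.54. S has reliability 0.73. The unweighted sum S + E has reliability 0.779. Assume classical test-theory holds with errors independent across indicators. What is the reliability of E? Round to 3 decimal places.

0.589

Var(S+E) = 2 + 2·0.54 = 3.080.
True-score variance = ρ_S + ρ_E + 2·0.54, so 0.779 = (0.73 + ρ_E + 1.08) / 3.080.
ρ_E = 0.779·3.080 − 0.73 − 1.08 = 0.589.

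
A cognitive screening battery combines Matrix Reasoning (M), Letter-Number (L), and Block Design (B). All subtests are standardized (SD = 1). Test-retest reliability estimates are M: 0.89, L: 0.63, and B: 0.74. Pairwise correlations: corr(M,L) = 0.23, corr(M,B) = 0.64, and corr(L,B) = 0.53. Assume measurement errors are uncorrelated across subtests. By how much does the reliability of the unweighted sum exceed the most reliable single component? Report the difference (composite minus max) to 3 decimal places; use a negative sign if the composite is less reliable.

Var(sum) = 3 + 2.8 = 5.8; true-score variance = 2.26 + 2.8 = 5.06; composite reliability = 0.8724.
Max component reliability = 0.8900.
Difference = 0.8724 − 0.8900 = -0.018.

-0.018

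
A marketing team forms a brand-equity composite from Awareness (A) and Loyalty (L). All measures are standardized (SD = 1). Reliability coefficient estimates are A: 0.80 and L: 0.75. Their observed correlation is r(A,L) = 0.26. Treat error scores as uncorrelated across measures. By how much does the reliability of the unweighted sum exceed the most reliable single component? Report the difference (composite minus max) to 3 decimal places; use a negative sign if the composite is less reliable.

Var(sum) = 2 + 0.52 = 2.52; true-score variance = 1.55 + 0.52 = 2.07; composite reliability = 0.8214.
Max component reliability = 0.8000.
Difference = 0.8214 − 0.8000 = 0.021.

0.021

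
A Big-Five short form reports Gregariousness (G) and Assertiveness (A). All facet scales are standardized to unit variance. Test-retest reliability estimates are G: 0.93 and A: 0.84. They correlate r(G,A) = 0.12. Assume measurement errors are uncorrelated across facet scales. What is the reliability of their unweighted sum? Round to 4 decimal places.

Var(G+A) = 2 + 2·[0.12] = 2 + 0.24 = 2.24.
Under uncorrelated errors the observed covariances equal the true-score covariances, so only the own-variance terms attenuate.
True-score variance = [0.93 + 0.84] + 0.24 = 1.77 + 0.24 = 2.01.
Reliability = 2.01 / 2.24 = 0.8973.

0.8973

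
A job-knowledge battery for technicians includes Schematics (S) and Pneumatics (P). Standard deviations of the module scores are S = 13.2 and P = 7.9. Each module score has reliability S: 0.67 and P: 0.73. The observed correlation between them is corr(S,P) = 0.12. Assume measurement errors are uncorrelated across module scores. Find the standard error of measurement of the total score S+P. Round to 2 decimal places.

Var(total) = 236.65 + 25.0272 = 261.677.
True-score variance = 162.3 + 25.0272 = 187.327, so reliability = 0.7159.
Error variance = 261.677 − 187.327 = 74.3499; SEM = √74.3499 = 8.62.

8.62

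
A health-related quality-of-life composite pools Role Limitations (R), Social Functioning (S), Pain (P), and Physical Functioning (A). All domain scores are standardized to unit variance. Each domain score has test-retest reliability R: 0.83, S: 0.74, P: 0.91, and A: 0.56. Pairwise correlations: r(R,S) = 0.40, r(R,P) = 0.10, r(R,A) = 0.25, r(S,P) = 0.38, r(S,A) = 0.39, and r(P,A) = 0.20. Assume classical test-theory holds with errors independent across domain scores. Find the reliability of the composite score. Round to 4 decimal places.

Var(R+S+P+A) = 4 + 2·[0.40 + 0.10 + 0.25 + 0.38 + 0.39 + 0.20] = 4 + 3.44 = 7.44.
Under uncorrelated errors the observed covariances equal the true-score covariances, so only the own-variance terms attenuate.
True-score variance = [0.83 + 0.74 + 0.91 + 0.56] + 3.44 = 3.04 + 3.44 = 6.48.
Reliability = 6.48 / 7.44 = 0.8710.

0.8710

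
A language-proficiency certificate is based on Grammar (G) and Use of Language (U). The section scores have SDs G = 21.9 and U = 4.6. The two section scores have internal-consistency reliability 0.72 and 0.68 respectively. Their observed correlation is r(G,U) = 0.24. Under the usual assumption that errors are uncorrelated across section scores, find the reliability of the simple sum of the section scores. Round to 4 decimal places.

0.7431

Var(G+U) = 21.9² + 4.6² + 2·[21.9·4.6·0.24] = 500.77 + 48.3552 = 549.125.
With uncorrelated errors the cross-covariances are all true-score covariance, so they carry over unchanged; only the diagonal terms shrink to ρᵢσᵢ².
True-score variance = [21.9²·0.72 + 4.6²·0.68] + 48.3552 = 359.708 + 48.3552 = 408.063.
Reliability = 408.063 / 549.125 = 0.7431.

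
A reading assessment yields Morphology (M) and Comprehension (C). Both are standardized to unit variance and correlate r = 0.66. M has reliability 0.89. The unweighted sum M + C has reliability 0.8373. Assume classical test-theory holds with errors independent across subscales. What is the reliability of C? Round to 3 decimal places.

0.570

Var(M+C) = 2 + 2·0.66 = 3.320.
True-score variance = ρ_M + ρ_C + 2·0.66, so 0.8373 = (0.89 + ρ_C + 1.32) / 3.320.
ρ_C = 0.8373·3.320 − 0.89 − 1.32 = 0.570.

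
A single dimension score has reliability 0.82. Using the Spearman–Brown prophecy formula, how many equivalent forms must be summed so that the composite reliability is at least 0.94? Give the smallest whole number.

4

k ≥ ρ*(1−ρ₁)/(ρ₁(1−ρ*)) = 0.94·0.18 / (0.82·0.06) = 3.439.
Smallest integer k = 4.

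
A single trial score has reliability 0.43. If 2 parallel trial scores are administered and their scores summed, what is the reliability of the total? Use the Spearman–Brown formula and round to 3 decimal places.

0.601

ρ_k = kρ / (1 + (k−1)ρ) = 2·0.43 / (1 + 1·0.43) = 0.860 / 1.430 = 0.601.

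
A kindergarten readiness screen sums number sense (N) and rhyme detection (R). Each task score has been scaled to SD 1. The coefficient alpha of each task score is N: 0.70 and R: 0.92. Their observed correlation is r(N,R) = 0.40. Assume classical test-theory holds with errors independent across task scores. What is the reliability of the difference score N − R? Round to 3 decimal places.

0.683

Var(N−R) = 1 + 1 − 2·0.40 = 2 − 0.8 = 1.2.
Because errors are independent across components, Cov(Tᵢ,Tⱼ) = Cov(Xᵢ,Xⱼ); the off-diagonal part of the true-score variance is the same as above.
True-score variance = [0.70 + 0.92] − 0.8 = 1.62 − 0.8 = 0.82.
Reliability = 0.82 / 1.2 = 0.683.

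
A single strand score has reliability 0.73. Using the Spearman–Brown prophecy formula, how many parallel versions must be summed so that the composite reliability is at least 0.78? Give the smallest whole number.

k ≥ ρ*(1−ρ₁)/(ρ₁(1−ρ*)) = 0.78·0.27 / (0.73·0.22) = 1.311.
Smallest integer k = 2.

2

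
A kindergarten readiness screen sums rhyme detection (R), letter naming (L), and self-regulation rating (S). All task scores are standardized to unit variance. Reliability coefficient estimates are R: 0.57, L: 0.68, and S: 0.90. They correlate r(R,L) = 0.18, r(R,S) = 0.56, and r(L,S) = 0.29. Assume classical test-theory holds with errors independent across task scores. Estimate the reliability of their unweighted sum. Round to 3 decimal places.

Var(R+L+S) = 3 + 2·[0.18 + 0.56 + 0.29] = 3 + 2.06 = 5.06.
With uncorrelated errors the cross-covariances are all true-score covariance, so they carry over unchanged; only the diagonal terms shrink to ρᵢσᵢ².
True-score variance = [0.57 + 0.68 + 0.90] + 2.06 = 2.15 + 2.06 = 4.21.
Reliability = 4.21 / 5.06 = 0.832.

0.832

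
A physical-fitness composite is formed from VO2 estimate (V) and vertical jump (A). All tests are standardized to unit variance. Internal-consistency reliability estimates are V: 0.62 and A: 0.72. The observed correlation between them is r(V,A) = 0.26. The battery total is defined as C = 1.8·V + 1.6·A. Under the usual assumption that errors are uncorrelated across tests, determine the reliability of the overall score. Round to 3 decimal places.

Var(C) = 1.8² + 1.6² + 2·[2.88·0.26] = 5.8 + 1.4976 = 7.2976.
With uncorrelated errors the cross-covariances are all true-score covariance, so they carry over unchanged; only the diagonal terms shrink to ρᵢσᵢ².
True-score variance = [1.8²·0.62 + 1.6²·0.72] + 1.4976 = 3.852 + 1.4976 = 5.3496.
Reliability = 5.3496 / 7.2976 = 0.733.

0.733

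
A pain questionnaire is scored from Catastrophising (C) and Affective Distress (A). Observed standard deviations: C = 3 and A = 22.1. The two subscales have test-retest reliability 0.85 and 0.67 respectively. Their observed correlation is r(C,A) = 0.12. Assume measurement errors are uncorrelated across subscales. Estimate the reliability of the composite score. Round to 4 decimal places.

0.6834

Var(C+A) = 3² + 22.1² + 2·[3·22.1·0.12] = 497.41 + 15.912 = 513.322.
Under uncorrelated errors the observed covariances equal the true-score covariances, so only the own-variance terms attenuate.
True-score variance = [3²·0.85 + 22.1²·0.67] + 15.912 = 334.885 + 15.912 = 350.797.
Reliability = 350.797 / 513.322 = 0.6834.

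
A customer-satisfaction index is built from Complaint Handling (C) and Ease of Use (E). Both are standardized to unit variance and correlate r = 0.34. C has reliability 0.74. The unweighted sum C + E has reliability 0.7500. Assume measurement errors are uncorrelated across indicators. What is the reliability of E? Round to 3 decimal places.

0.590

Var(C+E) = 2 + 2·0.34 = 2.680.
True-score variance = ρ_C + ρ_E + 2·0.34, so 0.7500 = (0.74 + ρ_E + 0.68) / 2.680.
ρ_E = 0.7500·2.680 − 0.74 − 0.68 = 0.590.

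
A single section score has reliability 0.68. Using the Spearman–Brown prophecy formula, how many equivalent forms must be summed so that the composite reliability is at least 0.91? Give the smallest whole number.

5

k ≥ ρ*(1−ρ₁)/(ρ₁(1−ρ*)) = 0.91·0.32 / (0.68·0.09) = 4.758.
Smallest integer k = 5.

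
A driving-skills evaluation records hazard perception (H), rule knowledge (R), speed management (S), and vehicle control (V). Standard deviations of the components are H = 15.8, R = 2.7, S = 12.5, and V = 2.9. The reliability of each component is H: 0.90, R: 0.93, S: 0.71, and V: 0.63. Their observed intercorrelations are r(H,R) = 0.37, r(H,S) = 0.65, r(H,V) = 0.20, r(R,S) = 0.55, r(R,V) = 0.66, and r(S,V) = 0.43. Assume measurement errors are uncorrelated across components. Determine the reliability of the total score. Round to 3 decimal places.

0.908

Var(H+R+S+V) = 15.8² + 2.7² + 12.5² + 2.9² + 2·[15.8·2.7·0.37 + 15.8·12.5·0.65 + 15.8·2.9·0.20 + 2.7·12.5·0.55 + 2.7·2.9·0.66 + 12.5·2.9·0.43] = 421.59 + 385.282 = 806.872.
Because errors are independent across components, Cov(Tᵢ,Tⱼ) = Cov(Xᵢ,Xⱼ); the off-diagonal part of the true-score variance is the same as above.
True-score variance = [15.8²·0.90 + 2.7²·0.93 + 12.5²·0.71 + 2.9²·0.63] + 385.282 = 347.692 + 385.282 = 732.974.
Reliability = 732.974 / 806.872 = 0.908.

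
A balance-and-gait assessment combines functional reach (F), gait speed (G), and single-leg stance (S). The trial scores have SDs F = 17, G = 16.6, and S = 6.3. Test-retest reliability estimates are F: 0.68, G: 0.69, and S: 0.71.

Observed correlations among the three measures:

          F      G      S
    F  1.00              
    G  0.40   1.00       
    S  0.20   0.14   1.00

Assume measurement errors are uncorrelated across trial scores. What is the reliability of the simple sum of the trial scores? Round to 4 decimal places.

Var(F+G+S) = 17² + 16.6² + 6.3² + 2·[17·16.6·0.40 + 17·6.3·0.20 + 16.6·6.3·0.14] = 604.25 + 297.882 = 902.132.
Under uncorrelated errors the observed covariances equal the true-score covariances, so only the own-variance terms attenuate.
True-score variance = [17²·0.68 + 16.6²·0.69 + 6.3²·0.71] + 297.882 = 414.836 + 297.882 = 712.719.
Reliability = 712.719 / 902.132 = 0.7900.

0.7900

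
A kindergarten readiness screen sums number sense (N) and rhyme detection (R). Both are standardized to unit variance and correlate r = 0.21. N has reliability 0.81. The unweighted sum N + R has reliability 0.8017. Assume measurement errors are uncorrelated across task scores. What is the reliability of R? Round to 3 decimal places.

Var(N+R) = 2 + 2·0.21 = 2.420.
True-score variance = ρ_N + ρ_R + 2·0.21, so 0.8017 = (0.81 + ρ_R + 0.42) / 2.420.
ρ_R = 0.8017·2.420 − 0.81 − 0.42 = 0.710.

0.710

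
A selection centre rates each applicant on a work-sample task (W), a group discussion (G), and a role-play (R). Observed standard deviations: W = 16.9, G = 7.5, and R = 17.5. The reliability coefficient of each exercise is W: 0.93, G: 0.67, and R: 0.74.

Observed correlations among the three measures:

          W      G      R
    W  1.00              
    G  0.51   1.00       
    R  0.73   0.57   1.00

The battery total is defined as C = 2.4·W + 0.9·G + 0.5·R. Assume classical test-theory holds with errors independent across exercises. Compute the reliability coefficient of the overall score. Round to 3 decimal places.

Var(C) = 2.4²·16.9² + 0.9²·7.5² + 0.5²·17.5² + 2·[2.16·16.9·7.5·0.51 + 1.2·16.9·17.5·0.73 + 0.45·7.5·17.5·0.57] = 1767.24 + 864.741 = 2631.98.
Because errors are independent across components, Cov(Tᵢ,Tⱼ) = Cov(Xᵢ,Xⱼ); the off-diagonal part of the true-score variance is the same as above.
True-score variance = [2.4²·16.9²·0.93 + 0.9²·7.5²·0.67 + 0.5²·17.5²·0.74] + 864.741 = 1617.14 + 864.741 = 2481.88.
Reliability = 2481.88 / 2631.98 = 0.943.

0.943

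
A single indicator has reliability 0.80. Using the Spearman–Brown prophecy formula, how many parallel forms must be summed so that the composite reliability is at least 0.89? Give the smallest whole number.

3

k ≥ ρ*(1−ρ₁)/(ρ₁(1−ρ*)) = 0.89·0.20 / (0.80·0.11) = 2.023.
Smallest integer k = 3.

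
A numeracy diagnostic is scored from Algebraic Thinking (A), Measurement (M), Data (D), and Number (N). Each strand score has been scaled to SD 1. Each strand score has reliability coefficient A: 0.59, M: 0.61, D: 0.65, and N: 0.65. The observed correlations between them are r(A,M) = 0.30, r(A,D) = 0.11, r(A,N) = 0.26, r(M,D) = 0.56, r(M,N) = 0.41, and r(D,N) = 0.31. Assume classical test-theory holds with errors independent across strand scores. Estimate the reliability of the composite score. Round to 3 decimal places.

Var(A+M+D+N) = 4 + 2·[0.30 + 0.11 + 0.26 + 0.56 + 0.41 + 0.31] = 4 + 3.9 = 7.9.
Under uncorrelated errors the observed covariances equal the true-score covariances, so only the own-variance terms attenuate.
True-score variance = [0.59 + 0.61 + 0.65 + 0.65] + 3.9 = 2.5 + 3.9 = 6.4.
Reliability = 6.4 / 7.9 = 0.810.

0.810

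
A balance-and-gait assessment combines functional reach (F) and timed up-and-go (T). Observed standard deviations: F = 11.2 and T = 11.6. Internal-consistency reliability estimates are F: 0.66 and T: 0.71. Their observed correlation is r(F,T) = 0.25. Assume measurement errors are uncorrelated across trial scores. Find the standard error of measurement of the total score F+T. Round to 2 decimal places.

9.04

Var(total) = 260 + 64.96 = 324.96.
True-score variance = 178.328 + 64.96 = 243.288, so reliability = 0.7487.
Error variance = 324.96 − 243.288 = 81.672; SEM = √81.672 = 9.04.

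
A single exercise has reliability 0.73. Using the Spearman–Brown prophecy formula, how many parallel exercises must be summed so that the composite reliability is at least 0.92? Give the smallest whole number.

5

k ≥ ρ*(1−ρ₁)/(ρ₁(1−ρ*)) = 0.92·0.27 / (0.73·0.08) = 4.253.
Smallest integer k = 5.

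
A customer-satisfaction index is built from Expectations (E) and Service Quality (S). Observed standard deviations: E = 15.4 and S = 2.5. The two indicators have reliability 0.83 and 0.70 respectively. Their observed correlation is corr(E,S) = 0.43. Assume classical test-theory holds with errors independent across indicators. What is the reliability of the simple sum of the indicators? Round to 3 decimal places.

Var(E+S) = 15.4² + 2.5² + 2·[15.4·2.5·0.43] = 243.41 + 33.11 = 276.52.
Under uncorrelated errors the observed covariances equal the true-score covariances, so only the own-variance terms attenuate.
True-score variance = [15.4²·0.83 + 2.5²·0.70] + 33.11 = 201.218 + 33.11 = 234.328.
Reliability = 234.328 / 276.52 = 0.847.

0.847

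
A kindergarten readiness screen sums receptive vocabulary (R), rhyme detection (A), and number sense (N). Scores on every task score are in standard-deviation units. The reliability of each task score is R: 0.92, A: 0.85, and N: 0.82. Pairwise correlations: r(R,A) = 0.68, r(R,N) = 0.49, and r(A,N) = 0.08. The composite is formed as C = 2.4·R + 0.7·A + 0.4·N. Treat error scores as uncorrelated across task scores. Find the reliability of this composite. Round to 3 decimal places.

Var(C) = 2.4² + 0.7² + 0.4² + 2·[1.68·0.68 + 0.96·0.49 + 0.28·0.08] = 6.41 + 3.2704 = 9.6804.
Under uncorrelated errors the observed covariances equal the true-score covariances, so only the own-variance terms attenuate.
True-score variance = [2.4²·0.92 + 0.7²·0.85 + 0.4²·0.82] + 3.2704 = 5.8469 + 3.2704 = 9.1173.
Reliability = 9.1173 / 9.6804 = 0.942.

0.942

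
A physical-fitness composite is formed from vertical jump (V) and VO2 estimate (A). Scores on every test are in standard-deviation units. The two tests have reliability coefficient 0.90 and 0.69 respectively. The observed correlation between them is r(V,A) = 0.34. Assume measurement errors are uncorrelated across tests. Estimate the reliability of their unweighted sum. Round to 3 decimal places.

Var(V+A) = 2 + 2·[0.34] = 2 + 0.68 = 2.68.
Because errors are independent across components, Cov(Tᵢ,Tⱼ) = Cov(Xᵢ,Xⱼ); the off-diagonal part of the true-score variance is the same as above.
True-score variance = [0.90 + 0.69] + 0.68 = 1.59 + 0.68 = 2.27.
Reliability = 2.27 / 2.68 = 0.847.

0.847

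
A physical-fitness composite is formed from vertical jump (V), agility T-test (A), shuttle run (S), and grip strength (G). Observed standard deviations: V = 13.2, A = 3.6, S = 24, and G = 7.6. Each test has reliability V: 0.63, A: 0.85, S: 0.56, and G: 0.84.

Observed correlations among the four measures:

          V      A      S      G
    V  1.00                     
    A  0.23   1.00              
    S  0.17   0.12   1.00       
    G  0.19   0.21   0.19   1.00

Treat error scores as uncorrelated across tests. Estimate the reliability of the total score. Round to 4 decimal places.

0.6981

Var(V+A+S+G) = 13.2² + 3.6² + 24² + 7.6² + 2·[13.2·3.6·0.23 + 13.2·24·0.17 + 13.2·7.6·0.19 + 3.6·24·0.12 + 3.6·7.6·0.21 + 24·7.6·0.19] = 820.96 + 269.232 = 1090.19.
Because errors are independent across components, Cov(Tᵢ,Tⱼ) = Cov(Xᵢ,Xⱼ); the off-diagonal part of the true-score variance is the same as above.
True-score variance = [13.2²·0.63 + 3.6²·0.85 + 24²·0.56 + 7.6²·0.84] + 269.232 = 491.866 + 269.232 = 761.098.
Reliability = 761.098 / 1090.19 = 0.6981.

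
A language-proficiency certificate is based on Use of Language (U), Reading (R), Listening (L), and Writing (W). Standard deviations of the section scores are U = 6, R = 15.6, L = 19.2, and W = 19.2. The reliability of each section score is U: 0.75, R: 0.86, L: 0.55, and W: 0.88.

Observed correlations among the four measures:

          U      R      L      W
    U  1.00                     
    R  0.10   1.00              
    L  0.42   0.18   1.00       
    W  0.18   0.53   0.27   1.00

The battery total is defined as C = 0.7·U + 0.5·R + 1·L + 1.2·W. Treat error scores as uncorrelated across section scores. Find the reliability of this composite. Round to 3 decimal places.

Var(C) = 0.7²·6² + 0.5²·15.6² + 19.2² + 1.2²·19.2² + 2·[0.35·6·15.6·0.10 + 0.7·6·19.2·0.42 + 0.84·6·19.2·0.18 + 0.5·15.6·19.2·0.18 + 0.6·15.6·19.2·0.53 + 1.2·19.2·19.2·0.27] = 977.962 + 592.413 = 1570.37.
With uncorrelated errors the cross-covariances are all true-score covariance, so they carry over unchanged; only the diagonal terms shrink to ρᵢσᵢ².
True-score variance = [0.7²·6²·0.75 + 0.5²·15.6²·0.86 + 19.2²·0.55 + 1.2²·19.2²·0.88] + 592.413 = 735.445 + 592.413 = 1327.86.
Reliability = 1327.86 / 1570.37 = 0.846.

0.846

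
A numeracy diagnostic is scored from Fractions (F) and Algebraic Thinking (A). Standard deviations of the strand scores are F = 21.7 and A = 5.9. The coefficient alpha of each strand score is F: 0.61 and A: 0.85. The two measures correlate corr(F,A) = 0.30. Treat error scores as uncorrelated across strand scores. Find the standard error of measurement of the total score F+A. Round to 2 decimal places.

Var(total) = 505.7 + 76.818 = 582.518.
True-score variance = 316.831 + 76.818 = 393.649, so reliability = 0.6758.
Error variance = 582.518 − 393.649 = 188.869; SEM = √188.869 = 13.74.

13.74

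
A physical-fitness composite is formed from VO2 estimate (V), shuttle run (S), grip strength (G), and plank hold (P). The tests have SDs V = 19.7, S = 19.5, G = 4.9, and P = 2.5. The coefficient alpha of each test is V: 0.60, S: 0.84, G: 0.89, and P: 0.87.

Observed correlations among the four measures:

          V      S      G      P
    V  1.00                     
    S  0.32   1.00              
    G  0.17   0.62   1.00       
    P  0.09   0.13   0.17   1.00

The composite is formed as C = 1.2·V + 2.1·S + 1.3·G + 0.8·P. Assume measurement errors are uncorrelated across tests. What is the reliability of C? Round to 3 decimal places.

0.850

Var(C) = 1.2²·19.7² + 2.1²·19.5² + 1.3²·4.9² + 0.8²·2.5² + 2·[2.52·19.7·19.5·0.32 + 1.56·19.7·4.9·0.17 + 0.96·19.7·2.5·0.09 + 2.73·19.5·4.9·0.62 + 1.68·19.5·2.5·0.13 + 1.04·4.9·2.5·0.17] = 2280.33 + 1028.35 = 3308.68.
Under uncorrelated errors the observed covariances equal the true-score covariances, so only the own-variance terms attenuate.
True-score variance = [1.2²·19.7²·0.60 + 2.1²·19.5²·0.84 + 1.3²·4.9²·0.89 + 0.8²·2.5²·0.87] + 1028.35 = 1783.5 + 1028.35 = 2811.85.
Reliability = 2811.85 / 3308.68 = 0.850.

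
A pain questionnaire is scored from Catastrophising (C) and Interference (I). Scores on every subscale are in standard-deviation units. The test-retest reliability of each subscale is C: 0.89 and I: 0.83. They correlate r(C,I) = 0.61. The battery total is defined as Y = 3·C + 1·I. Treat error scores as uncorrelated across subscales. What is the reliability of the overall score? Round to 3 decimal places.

0.915

Var(Y) = 3² + 1 + 2·[3·0.61] = 10 + 3.66 = 13.66.
With uncorrelated errors the cross-covariances are all true-score covariance, so they carry over unchanged; only the diagonal terms shrink to ρᵢσᵢ².
True-score variance = [3²·0.89 + 0.83] + 3.66 = 8.84 + 3.66 = 12.5.
Reliability = 12.5 / 13.66 = 0.915.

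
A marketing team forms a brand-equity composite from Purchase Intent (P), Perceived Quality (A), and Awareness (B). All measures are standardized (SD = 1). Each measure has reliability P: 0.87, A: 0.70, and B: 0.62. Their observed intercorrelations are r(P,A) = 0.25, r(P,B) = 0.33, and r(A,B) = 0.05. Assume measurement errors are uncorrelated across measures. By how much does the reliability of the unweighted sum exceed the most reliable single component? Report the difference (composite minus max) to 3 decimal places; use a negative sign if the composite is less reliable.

Var(sum) = 3 + 1.26 = 4.26; true-score variance = 2.19 + 1.26 = 3.45; composite reliability = 0.8099.
Max component reliability = 0.8700.
Difference = 0.8099 − 0.8700 = -0.060.

-0.060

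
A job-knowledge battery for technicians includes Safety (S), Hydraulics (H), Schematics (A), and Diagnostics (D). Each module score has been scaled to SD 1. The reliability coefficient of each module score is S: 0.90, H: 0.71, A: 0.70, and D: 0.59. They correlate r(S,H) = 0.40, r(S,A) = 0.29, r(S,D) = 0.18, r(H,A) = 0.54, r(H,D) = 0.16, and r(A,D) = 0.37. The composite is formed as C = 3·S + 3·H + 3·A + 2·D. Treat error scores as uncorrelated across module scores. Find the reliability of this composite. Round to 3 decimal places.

Var(C) = 3² + 3² + 3² + 2² + 2·[9·0.40 + 9·0.29 + 6·0.18 + 9·0.54 + 6·0.16 + 6·0.37] = 31 + 30.66 = 61.66.
Under uncorrelated errors the observed covariances equal the true-score covariances, so only the own-variance terms attenuate.
True-score variance = [3²·0.90 + 3²·0.71 + 3²·0.70 + 2²·0.59] + 30.66 = 23.15 + 30.66 = 53.81.
Reliability = 53.81 / 61.66 = 0.873.

0.873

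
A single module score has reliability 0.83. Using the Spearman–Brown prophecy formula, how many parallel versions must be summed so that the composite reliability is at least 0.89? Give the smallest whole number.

2

k ≥ ρ*(1−ρ₁)/(ρ₁(1−ρ*)) = 0.89·0.17 / (0.83·0.11) = 1.657.
Smallest integer k = 2.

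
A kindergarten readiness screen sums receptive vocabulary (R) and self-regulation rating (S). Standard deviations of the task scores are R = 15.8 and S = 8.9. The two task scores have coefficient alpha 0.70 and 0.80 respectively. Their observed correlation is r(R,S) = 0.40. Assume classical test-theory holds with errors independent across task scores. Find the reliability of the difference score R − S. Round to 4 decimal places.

Var(R−S) = 15.8² + 8.9² − 2·15.8·8.9·0.40 = 328.85 − 112.496 = 216.354.
With uncorrelated errors the cross-covariances are all true-score covariance, so they carry over unchanged; only the diagonal terms shrink to ρᵢσᵢ².
True-score variance = [15.8²·0.70 + 8.9²·0.80] − 112.496 = 238.116 − 112.496 = 125.62.
Reliability = 125.62 / 216.354 = 0.5806.

0.5806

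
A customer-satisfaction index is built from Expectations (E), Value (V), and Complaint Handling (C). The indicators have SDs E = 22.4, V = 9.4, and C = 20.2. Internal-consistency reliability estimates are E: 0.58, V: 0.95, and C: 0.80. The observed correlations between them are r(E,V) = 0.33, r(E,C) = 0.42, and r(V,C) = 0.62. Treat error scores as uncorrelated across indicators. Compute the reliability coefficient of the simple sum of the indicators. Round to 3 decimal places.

Var(E+V+C) = 22.4² + 9.4² + 20.2² + 2·[22.4·9.4·0.33 + 22.4·20.2·0.42 + 9.4·20.2·0.62] = 998.16 + 754.504 = 1752.66.
Because errors are independent across components, Cov(Tᵢ,Tⱼ) = Cov(Xᵢ,Xⱼ); the off-diagonal part of the true-score variance is the same as above.
True-score variance = [22.4²·0.58 + 9.4²·0.95 + 20.2²·0.80] + 754.504 = 701.395 + 754.504 = 1455.9.
Reliability = 1455.9 / 1752.66 = 0.831.

0.831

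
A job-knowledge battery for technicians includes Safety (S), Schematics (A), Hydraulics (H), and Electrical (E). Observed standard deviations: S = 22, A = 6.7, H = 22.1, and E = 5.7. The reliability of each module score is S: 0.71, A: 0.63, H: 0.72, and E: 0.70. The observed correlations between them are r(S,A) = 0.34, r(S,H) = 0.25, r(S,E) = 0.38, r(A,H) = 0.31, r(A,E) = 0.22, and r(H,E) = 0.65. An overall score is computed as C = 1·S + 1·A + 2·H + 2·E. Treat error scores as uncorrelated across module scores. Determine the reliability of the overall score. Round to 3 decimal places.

Var(C) = 22² + 6.7² + 2²·22.1² + 2²·5.7² + 2·[22·6.7·0.34 + 2·22·22.1·0.25 + 2·22·5.7·0.38 + 2·6.7·22.1·0.31 + 2·6.7·5.7·0.22 + 4·22.1·5.7·0.65] = 2612.49 + 1649.3 = 4261.79.
With uncorrelated errors the cross-covariances are all true-score covariance, so they carry over unchanged; only the diagonal terms shrink to ρᵢσᵢ².
True-score variance = [22²·0.71 + 6.7²·0.63 + 2²·22.1²·0.72 + 2²·5.7²·0.70] + 1649.3 = 1869.51 + 1649.3 = 3518.81.
Reliability = 3518.81 / 4261.79 = 0.826.

0.826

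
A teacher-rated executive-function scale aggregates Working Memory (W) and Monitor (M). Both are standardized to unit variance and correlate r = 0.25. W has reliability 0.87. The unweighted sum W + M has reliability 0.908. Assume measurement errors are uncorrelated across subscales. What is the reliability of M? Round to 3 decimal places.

0.900

Var(W+M) = 2 + 2·0.25 = 2.500.
True-score variance = ρ_W + ρ_M + 2·0.25, so 0.908 = (0.87 + ρ_M + 0.50) / 2.500.
ρ_M = 0.908·2.500 − 0.87 − 0.50 = 0.900.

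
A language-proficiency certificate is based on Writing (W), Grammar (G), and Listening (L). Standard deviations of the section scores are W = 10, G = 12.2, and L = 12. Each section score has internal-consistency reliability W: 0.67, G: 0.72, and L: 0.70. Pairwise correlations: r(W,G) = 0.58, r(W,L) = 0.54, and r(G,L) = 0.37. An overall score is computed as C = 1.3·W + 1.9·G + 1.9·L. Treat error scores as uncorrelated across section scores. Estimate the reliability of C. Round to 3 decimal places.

Var(C) = 1.3²·10² + 1.9²·12.2² + 1.9²·12² + 2·[2.47·10·12.2·0.58 + 2.47·10·12·0.54 + 3.61·12.2·12·0.37] = 1226.15 + 1060.76 = 2286.91.
Because errors are independent across components, Cov(Tᵢ,Tⱼ) = Cov(Xᵢ,Xⱼ); the off-diagonal part of the true-score variance is the same as above.
True-score variance = [1.3²·10²·0.67 + 1.9²·12.2²·0.72 + 1.9²·12²·0.70] + 1060.76 = 863.983 + 1060.76 = 1924.74.
Reliability = 1924.74 / 2286.91 = 0.842.

0.842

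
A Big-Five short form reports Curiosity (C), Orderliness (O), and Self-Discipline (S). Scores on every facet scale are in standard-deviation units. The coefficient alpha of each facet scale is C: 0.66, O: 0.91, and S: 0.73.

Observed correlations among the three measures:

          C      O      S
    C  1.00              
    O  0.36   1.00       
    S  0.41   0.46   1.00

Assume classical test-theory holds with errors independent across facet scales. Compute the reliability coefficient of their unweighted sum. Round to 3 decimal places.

0.872

Var(C+O+S) = 3 + 2·[0.36 + 0.41 + 0.46] = 3 + 2.46 = 5.46.
Because errors are independent across components, Cov(Tᵢ,Tⱼ) = Cov(Xᵢ,Xⱼ); the off-diagonal part of the true-score variance is the same as above.
True-score variance = [0.66 + 0.91 + 0.73] + 2.46 = 2.3 + 2.46 = 4.76.
Reliability = 4.76 / 5.46 = 0.872.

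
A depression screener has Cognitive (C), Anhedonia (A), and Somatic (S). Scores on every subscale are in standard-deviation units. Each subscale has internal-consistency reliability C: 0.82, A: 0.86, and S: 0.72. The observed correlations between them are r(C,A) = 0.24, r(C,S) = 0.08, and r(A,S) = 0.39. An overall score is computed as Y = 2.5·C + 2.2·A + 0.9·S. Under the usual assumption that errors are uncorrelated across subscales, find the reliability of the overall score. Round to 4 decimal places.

Var(Y) = 2.5² + 2.2² + 0.9² + 2·[5.5·0.24 + 2.25·0.08 + 1.98·0.39] = 11.9 + 4.5444 = 16.4444.
Because errors are independent across components, Cov(Tᵢ,Tⱼ) = Cov(Xᵢ,Xⱼ); the off-diagonal part of the true-score variance is the same as above.
True-score variance = [2.5²·0.82 + 2.2²·0.86 + 0.9²·0.72] + 4.5444 = 9.8706 + 4.5444 = 14.415.
Reliability = 14.415 / 16.4444 = 0.8766.

0.8766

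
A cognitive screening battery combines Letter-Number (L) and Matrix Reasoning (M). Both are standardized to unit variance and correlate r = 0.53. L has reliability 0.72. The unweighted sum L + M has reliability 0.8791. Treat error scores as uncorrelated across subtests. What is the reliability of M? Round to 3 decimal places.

Var(L+M) = 2 + 2·0.53 = 3.060.
True-score variance = ρ_L + ρ_M + 2·0.53, so 0.8791 = (0.72 + ρ_M + 1.06) / 3.060.
ρ_M = 0.8791·3.060 − 0.72 − 1.06 = 0.910.

0.910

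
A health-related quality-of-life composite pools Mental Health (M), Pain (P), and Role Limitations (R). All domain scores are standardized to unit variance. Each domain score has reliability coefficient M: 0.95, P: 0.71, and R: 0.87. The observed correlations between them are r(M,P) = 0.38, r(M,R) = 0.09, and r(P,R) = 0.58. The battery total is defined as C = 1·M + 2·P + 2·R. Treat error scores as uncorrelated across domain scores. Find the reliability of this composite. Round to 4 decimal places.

0.8885

Var(C) = 1 + 2² + 2² + 2·[2·0.38 + 2·0.09 + 4·0.58] = 9 + 6.52 = 15.52.
Under uncorrelated errors the observed covariances equal the true-score covariances, so only the own-variance terms attenuate.
True-score variance = [0.95 + 2²·0.71 + 2²·0.87] + 6.52 = 7.27 + 6.52 = 13.79.
Reliability = 13.79 / 15.52 = 0.8885.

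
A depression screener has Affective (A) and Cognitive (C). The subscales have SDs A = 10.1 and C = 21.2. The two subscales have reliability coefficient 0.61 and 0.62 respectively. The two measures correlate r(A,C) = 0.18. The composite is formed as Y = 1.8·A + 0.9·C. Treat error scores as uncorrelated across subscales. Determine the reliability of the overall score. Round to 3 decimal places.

Var(Y) = 1.8²·10.1² + 0.9²·21.2² + 2·[1.62·10.1·21.2·0.18] = 694.559 + 124.875 = 819.434.
With uncorrelated errors the cross-covariances are all true-score covariance, so they carry over unchanged; only the diagonal terms shrink to ρᵢσᵢ².
True-score variance = [1.8²·10.1²·0.61 + 0.9²·21.2²·0.62] + 124.875 = 427.321 + 124.875 = 552.196.
Reliability = 552.196 / 819.434 = 0.674.

0.674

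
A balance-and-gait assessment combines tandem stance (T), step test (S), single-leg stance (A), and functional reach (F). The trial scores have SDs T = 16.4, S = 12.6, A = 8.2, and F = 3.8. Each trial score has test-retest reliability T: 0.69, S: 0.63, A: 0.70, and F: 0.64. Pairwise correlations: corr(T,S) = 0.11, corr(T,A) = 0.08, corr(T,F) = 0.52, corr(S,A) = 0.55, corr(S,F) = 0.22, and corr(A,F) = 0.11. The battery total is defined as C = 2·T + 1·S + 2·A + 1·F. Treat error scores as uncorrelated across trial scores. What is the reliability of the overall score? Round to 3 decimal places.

Var(C) = 2²·16.4² + 12.6² + 2²·8.2² + 3.8² + 2·[2·16.4·12.6·0.11 + 4·16.4·8.2·0.08 + 2·16.4·3.8·0.52 + 2·12.6·8.2·0.55 + 12.6·3.8·0.22 + 2·8.2·3.8·0.11] = 1518 + 568.696 = 2086.7.
Under uncorrelated errors the observed covariances equal the true-score covariances, so only the own-variance terms attenuate.
True-score variance = [2²·16.4²·0.69 + 12.6²·0.63 + 2²·8.2²·0.70 + 3.8²·0.64] + 568.696 = 1039.86 + 568.696 = 1608.56.
Reliability = 1608.56 / 2086.7 = 0.771.

0.771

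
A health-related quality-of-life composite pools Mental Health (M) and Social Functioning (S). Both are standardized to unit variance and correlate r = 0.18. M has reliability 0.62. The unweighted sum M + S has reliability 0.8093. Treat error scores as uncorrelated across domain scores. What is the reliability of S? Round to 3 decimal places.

0.930

Var(M+S) = 2 + 2·0.18 = 2.360.
True-score variance = ρ_M + ρ_S + 2·0.18, so 0.8093 = (0.62 + ρ_S + 0.36) / 2.360.
ρ_S = 0.8093·2.360 − 0.62 − 0.36 = 0.930.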